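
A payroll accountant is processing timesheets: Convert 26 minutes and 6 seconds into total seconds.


Minutes: 26
Seconds: 6
Convert minutes to seconds: 26 x 60 = 1560
Add remaining seconds: 1560 + 6 = 1566

1566


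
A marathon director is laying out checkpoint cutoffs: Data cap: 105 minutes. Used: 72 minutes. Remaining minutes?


Total budget: 105 minutes
Time used: 72 minutes
Remaining: 105 - 72 = 33 minutes
Percent used: 68.6%
Percent remaining: 31.4%

33


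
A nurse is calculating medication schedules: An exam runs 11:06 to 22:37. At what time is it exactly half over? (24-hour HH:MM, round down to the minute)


Start time: 11:06 = 666 minutes from midnight
End time: 22:37 = 1357 minutes from midnight
Sum: 666 + 1357 = 2023
Midpoint: 2023 / 2 = 1011 minutes
Convert: 1011 / 60 = 16 hours, 51 minutes
Result: 16:51

16:51


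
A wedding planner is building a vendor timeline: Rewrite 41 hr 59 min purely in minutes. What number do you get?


Hours: 41
Extra minutes: 59
Minutes per hour: 60
Hours to minutes: 41 x 60 = 2460
Total: 2460 + 59 = 2519

2519


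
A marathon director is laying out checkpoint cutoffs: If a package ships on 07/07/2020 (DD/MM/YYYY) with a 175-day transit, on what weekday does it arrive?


Start: 2020-07-07 (Tuesday)
Step 1 - find target date: add 175 days
  2020-07-07 + 175 days = 2020-12-29
Step 2 - day of week:
  175 mod 7 = 0
  Tuesday + 0 days -> Tuesday
Result: Tuesday (2020-12-29)

Tuesday


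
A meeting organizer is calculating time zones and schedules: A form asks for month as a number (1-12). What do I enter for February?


Calendar month order:
1. January
2. February <--
3. March
February is month number 2

2


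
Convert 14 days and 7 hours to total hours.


Days: 14
Extra hours: 7
Hours per day: 24
Days to hours: 14 x 24 = 336
Total: 336 + 7 = 343

343


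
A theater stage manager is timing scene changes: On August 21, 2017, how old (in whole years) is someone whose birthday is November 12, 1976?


Birth: 1976-11-12
Reference: 2017-08-21
Year difference: 2017 - 1976 = 41
Has birthday (11-12) occurred by 08-21? No
Birthday not yet reached this year -> subtract 1
Age in full years: 40

40


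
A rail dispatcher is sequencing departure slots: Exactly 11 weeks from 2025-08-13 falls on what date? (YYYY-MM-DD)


Start: 2025-08-13
Weeks to add: 11
Convert to days: 11 x 7 = 77 days
Add 77 days to 2025-08-13
Result: 2025-10-29

2025-10-29


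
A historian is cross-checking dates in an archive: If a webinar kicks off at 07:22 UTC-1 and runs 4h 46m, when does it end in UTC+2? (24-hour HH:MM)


Start: 07:22 in UTC-1
Step 1 - add duration:
  minutes: 22 + 46 = 68 (carry 1h)
  hours: 7 + 4 + 1 = 12
  end in UTC-1: 12:08
Step 2 - convert UTC-1 -> UTC+2:
  offset difference: 2 - (-1) = 3 hours
  12 + (3) = 15 -> mod 24 = 15
Result: 15:08 in UTC+2

15:08


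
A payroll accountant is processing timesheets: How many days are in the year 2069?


Year: 2069
Check leap year rules:
Divisible by 4? No
2069 is not a leap year
Days: 365

365


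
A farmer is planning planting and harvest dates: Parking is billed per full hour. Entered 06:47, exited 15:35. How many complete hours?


Start: 06:47
End: 15:35
Hour difference: 15 - 6 = 9 hours
Minute difference: 35 - 47 = -12 minutes
Total minutes: 528
Complete hours: 528 / 60 = 8 (remainder 48)

8


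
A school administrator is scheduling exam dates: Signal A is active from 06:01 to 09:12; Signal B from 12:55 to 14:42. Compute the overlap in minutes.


Interval A: [361, 552] minutes from midnight
Interval B: [775, 882] minutes from midnight
Overlap start = max(361, 775) = 775
Overlap end = min(552, 882) = 552
End <= start, so the intervals do not overlap: 0 minutes

0


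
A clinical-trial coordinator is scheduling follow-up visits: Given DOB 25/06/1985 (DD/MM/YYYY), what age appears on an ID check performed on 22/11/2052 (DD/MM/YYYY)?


Birth: 1985-06-25
Reference: 2052-11-22
Year difference: 2052 - 1985 = 67
Has birthday (06-25) occurred by 11-22? Yes
Age in full years: 67

67


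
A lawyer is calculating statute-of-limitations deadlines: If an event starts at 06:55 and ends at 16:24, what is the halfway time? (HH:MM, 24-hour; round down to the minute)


Start time: 06:55 = 415 minutes from midnight
End time: 16:24 = 984 minutes from midnight
Sum: 415 + 984 = 1399
Midpoint: 1399 / 2 = 699 minutes
Convert: 699 / 60 = 11 hours, 39 minutes
Result: 11:39

11:39


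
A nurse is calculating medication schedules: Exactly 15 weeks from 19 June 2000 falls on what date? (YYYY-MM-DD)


Start: 2000-06-19
Weeks to add: 15
Convert to days: 15 x 7 = 105 days
Add 105 days to 2000-06-19
Result: 2000-10-02

2000-10-02


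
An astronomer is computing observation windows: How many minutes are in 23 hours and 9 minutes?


Hours: 23
Extra minutes: 9
Minutes per hour: 60
Hours to minutes: 23 x 60 = 1380
Total: 1380 + 9 = 1389

1389


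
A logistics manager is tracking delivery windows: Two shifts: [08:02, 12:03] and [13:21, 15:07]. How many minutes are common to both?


Interval A: [482, 723] minutes from midnight
Interval B: [801, 907] minutes from midnight
Overlap start = max(482, 801) = 801
Overlap end = min(723, 907) = 723
End <= start, so the intervals do not overlap: 0 minutes

0


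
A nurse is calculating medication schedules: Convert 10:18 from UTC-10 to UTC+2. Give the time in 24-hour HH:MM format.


Local time: 10:18 at UTC-10 (offset -10h)
Target zone: UTC+2 (offset 2h)
Difference: 2 - (-10) = 12 hours
Calculation: 10 + (12) = 22
Result: 22:18

22:18


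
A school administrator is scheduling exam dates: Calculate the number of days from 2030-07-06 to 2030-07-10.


Start date: 2030-07-06
End date: 2030-07-10
Jul 2030: +4 days
Total: 4 days

4


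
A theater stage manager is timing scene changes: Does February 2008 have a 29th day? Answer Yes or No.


Year: 2008
Divisible by 4? 2008 / 4 = 502.0 -> Yes
Divisible by 100? 2008 / 100 = 20.08 -> No
Divisible by 4 but not 100, so it IS a leap year

Yes


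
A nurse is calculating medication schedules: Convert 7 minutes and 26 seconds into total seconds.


Minutes: 7
Seconds: 26
Convert minutes to seconds: 7 x 60 = 420
Add remaining seconds: 420 + 26 = 446

446


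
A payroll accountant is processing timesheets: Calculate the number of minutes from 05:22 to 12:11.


Start time: 05:22 = 322 minutes from midnight
End time: 12:11 = 731 minutes from midnight
Difference: 731 - 322 = 409 minutes
That is 6 hours and 49 minutes

409


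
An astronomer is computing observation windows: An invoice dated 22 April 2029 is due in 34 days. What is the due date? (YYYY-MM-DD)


Start: 2029-04-22
Adding 34 days
Days remaining in April: 8
After April: 26 days still to add
May 2029 has 31 days, need 26
Result: 2029-05-26

2029-05-26


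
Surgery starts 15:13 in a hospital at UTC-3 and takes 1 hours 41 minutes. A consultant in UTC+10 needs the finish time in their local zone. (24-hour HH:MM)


Start: 15:13 in UTC-3
Step 1 - add duration:
  minutes: 13 + 41 = 54
  hours: 15 + 1 + 0 = 16
  end in UTC-3: 16:54
Step 2 - convert UTC-3 -> UTC+10:
  offset difference: 10 - (-3) = 13 hours
  16 + (13) = 29 -> mod 24 = 5
Result: 05:54 in UTC+10

05:54


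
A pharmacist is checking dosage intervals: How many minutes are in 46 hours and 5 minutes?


Hours: 46
Minutes: 5
Convert hours to minutes: 46 x 60 = 2760
Add remaining minutes: 2760 + 5 = 2765

2765


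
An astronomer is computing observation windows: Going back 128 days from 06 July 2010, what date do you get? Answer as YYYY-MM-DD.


Start: 2010-07-06
Subtracting 128 days
Days already passed in July: 6
After going back through July: 122 more days to subtract
June 2010: 30 days, 92 remaining
May 2010: 31 days, 61 remaining
April 2010: 30 days, 31 remaining
March 2010 has 31 days, need 31
Result: 2010-02-28

2010-02-28


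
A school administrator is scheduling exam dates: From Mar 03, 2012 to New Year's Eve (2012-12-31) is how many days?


Start: March 03, 2012
End: December 31, 2012
Days left in March: 28
April: 30
May: 31
June: 30
July: 31
... plus remaining months
Sum of remaining months: 275
Total: 28 + 275 = 303

303


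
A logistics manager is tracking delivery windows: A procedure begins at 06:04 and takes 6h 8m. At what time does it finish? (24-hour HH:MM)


Start time: 06:04
Adding: 6 hours 8 minutes
Minutes: 4 + 8 = 12
Hours: 6 + 6 + 0 = 12
Result: 12:12

12:12


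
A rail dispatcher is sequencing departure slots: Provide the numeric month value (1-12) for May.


Calendar month order:
4. April
5. May <--
6. June
May is month number 5

5


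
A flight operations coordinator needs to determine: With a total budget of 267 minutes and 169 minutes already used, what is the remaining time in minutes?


Total budget: 267 minutes
Time used: 169 minutes
Remaining: 267 - 169 = 98 minutes
Percent used: 63.3%
Percent remaining: 36.7%

98


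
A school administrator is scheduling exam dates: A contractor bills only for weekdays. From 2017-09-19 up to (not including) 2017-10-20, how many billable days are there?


Start: 2017-09-19 (Tuesday)
End (exclusive): 2017-10-20 (Friday)
Total calendar days: 31
Full weeks: 31 // 7 = 4 -> 20 weekdays
Remaining 3 days starting on Tuesday:
  Tue(w), Wed(w), Thu(w) -> 3 weekdays
Total business days: 20 + 3 = 23

23


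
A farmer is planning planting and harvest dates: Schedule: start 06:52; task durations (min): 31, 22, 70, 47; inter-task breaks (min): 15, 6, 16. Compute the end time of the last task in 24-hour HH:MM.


Start: 06:52 = 412 min from midnight
  after task 1 (31 min): 07:23
  after break (15 min): 07:38
  after task 2 (22 min): 08:00
  after break (6 min): 08:06
  after task 3 (70 min): 09:16
  after break (16 min): 09:32
  after task 4 (47 min): 10:19
Total elapsed: 207 minutes
End time: 10:19

10:19


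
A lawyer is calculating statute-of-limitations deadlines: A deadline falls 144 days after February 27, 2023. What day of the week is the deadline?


Start: 2023-02-27 (Monday)
Step 1 - find target date: add 144 days
  2023-02-27 + 144 days = 2023-07-21
Step 2 - day of week:
  144 mod 7 = 4
  Monday + 4 days -> Friday
Result: Friday (2023-07-21)

Friday


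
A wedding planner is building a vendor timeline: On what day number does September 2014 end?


Month: September
Year: 2014
September is a 30-day month
Total: 30 days

30


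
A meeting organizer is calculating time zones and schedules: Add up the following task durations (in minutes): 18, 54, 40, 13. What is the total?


Durations: 18, 54, 40, 13
Running sum: 18
+ 54 = 72
+ 40 = 112
+ 13 = 125
Total duration: 125 minutes
That is 2 hours and 5 minutes

125


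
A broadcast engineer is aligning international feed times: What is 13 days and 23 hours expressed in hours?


Days: 13
Extra hours: 23
Hours per day: 24
Days to hours: 13 x 24 = 312
Total: 312 + 23 = 335

335


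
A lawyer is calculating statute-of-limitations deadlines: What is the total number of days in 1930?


Year: 1930
Check leap year rules:
Divisible by 4? No
1930 is not a leap year
Days: 365

365


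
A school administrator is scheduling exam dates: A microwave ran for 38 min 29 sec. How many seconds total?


Minutes: 38
Extra seconds: 29
Seconds per minute: 60
Minutes to seconds: 38 x 60 = 2280
Total: 2280 + 29 = 2309

2309


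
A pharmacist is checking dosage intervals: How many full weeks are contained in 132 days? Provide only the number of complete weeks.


Total days: 132
Days per week: 7
Division: 132 / 7 = 18 remainder 6
Complete weeks: 18
Remaining days: 6

18


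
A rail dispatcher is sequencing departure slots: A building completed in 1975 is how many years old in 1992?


Birth year: 1975
Current year: 1992
Age = current year - birth year
Age = 1992 - 1975 = 17

17


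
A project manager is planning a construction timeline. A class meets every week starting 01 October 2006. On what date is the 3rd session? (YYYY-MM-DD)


First occurrence: 2006-10-01 (occurrence 1)
Each occurrence is 7 days after the previous.
Occurrence 3 is 2 weeks after the first.
2 weeks = 14 days
2006-10-01 + 14 days = 2006-10-15

2006-10-15


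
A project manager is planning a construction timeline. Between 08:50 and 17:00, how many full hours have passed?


Start: 08:50
End: 17:00
Hour difference: 17 - 8 = 9 hours
Minute difference: 0 - 50 = -50 minutes
Total minutes: 490
Complete hours: 490 / 60 = 8 (remainder 10)

8


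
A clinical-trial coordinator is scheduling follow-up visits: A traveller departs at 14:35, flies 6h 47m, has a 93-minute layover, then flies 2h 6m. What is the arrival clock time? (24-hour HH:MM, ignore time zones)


Depart: 14:35
Leg 1: +407 min -> 21:22
Layover: +93 min -> 22:55
Leg 2: +126 min -> 01:01
Total travel: 626 minutes = 10h 26m
Arrival: 01:01

01:01


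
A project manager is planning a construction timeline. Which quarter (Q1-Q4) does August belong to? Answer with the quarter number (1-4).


Month: August (month 8)
Q1: January-March (months 1-3)
Q2: April-June (months 4-6)
Q3: July-September (months 7-9)
Q4: October-December (months 10-12)
Month 8 falls in Q3

3


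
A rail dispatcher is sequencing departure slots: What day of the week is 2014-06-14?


Date: 2014-06-14
January 1, 2014 is a Wednesday
Day of year: 165
Offset from Jan 1: 164 days
164 mod 7 = 3
Result: Saturday

Saturday


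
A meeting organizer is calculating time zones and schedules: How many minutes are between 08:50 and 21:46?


Start time: 08:50 = 530 minutes from midnight
End time: 21:46 = 1306 minutes from midnight
Difference: 1306 - 530 = 776 minutes
That is 12 hours and 56 minutes

776


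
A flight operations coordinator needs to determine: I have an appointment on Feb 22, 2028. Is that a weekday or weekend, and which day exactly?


Date: 2028-02-22
January 1, 2028 is a Saturday
Day of year: 53
Offset from Jan 1: 52 days
52 mod 7 = 3
Result: Tuesday

Tuesday


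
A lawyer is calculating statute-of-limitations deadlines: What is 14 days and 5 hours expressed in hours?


Days: 14
Extra hours: 5
Hours per day: 24
Days to hours: 14 x 24 = 336
Total: 336 + 5 = 341

341


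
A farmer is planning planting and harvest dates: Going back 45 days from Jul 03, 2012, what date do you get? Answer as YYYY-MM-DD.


Start: 2012-07-03
Subtracting 45 days
Days already passed in July: 3
After going back through July: 42 more days to subtract
June 2012: 30 days, 12 remaining
May 2012 has 31 days, need 12
Result: 2012-05-19

2012-05-19


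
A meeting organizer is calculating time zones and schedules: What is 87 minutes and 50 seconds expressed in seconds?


Minutes: 87
Extra seconds: 50
Seconds per minute: 60
Minutes to seconds: 87 x 60 = 5220
Total: 5220 + 50 = 5270

5270


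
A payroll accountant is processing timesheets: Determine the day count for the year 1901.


Year: 1901
Check leap year rules:
Divisible by 4? No
1901 is not a leap year
Days: 365

365


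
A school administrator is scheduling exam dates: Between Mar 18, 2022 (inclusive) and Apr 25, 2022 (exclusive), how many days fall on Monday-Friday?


Start: 2022-03-18 (Friday)
End (exclusive): 2022-04-25 (Monday)
Total calendar days: 38
Full weeks: 38 // 7 = 5 -> 25 weekdays
Remaining 3 days starting on Friday:
  Fri(w), Sat(-), Sun(-) -> 1 weekdays
Total business days: 25 + 1 = 26

26


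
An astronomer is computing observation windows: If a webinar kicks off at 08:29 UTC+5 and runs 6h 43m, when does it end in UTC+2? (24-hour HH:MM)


Start: 08:29 in UTC+5
Step 1 - add duration:
  minutes: 29 + 43 = 72 (carry 1h)
  hours: 8 + 6 + 1 = 15
  end in UTC+5: 15:12
Step 2 - convert UTC+5 -> UTC+2:
  offset difference: 2 - (5) = -3 hours
  15 + (-3) = 12 -> mod 24 = 12
Result: 12:12 in UTC+2

12:12


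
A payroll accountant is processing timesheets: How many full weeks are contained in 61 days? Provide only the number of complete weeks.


Total days: 61
Days per week: 7
Division: 61 / 7 = 8 remainder 5
Complete weeks: 8
Remaining days: 5

8


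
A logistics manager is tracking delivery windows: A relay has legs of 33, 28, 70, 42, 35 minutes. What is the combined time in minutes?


Durations: 33, 28, 70, 42, 35
Running sum: 33
+ 28 = 61
+ 70 = 131
+ 42 = 173
+ 35 = 208
Total duration: 208 minutes
That is 3 hours and 28 minutes

208


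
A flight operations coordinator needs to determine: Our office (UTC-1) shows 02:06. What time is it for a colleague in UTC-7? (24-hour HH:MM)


Local time: 02:06 at UTC-1 (offset -1h)
Target zone: UTC-7 (offset -7h)
Difference: -7 - (-1) = -6 hours
Calculation: 2 + (-6) = -4
Wraparound: (-4) mod 24 = 20
Result: 20:06

20:06


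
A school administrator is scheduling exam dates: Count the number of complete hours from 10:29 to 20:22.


Start: 10:29
End: 20:22
Hour difference: 20 - 10 = 10 hours
Minute difference: 22 - 29 = -7 minutes
Total minutes: 593
Complete hours: 593 / 60 = 9 (remainder 53)

9


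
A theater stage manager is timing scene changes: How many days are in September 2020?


Month: September
Year: 2020
September is a 30-day month
Total: 30 days

30


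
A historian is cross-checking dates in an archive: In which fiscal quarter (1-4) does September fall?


Month: September (month 9)
Q1: January-March (months 1-3)
Q2: April-June (months 4-6)
Q3: July-September (months 7-9)
Q4: October-December (months 10-12)
Month 9 falls in Q3

3


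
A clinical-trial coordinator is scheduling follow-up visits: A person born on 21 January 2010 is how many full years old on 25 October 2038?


Birth: 2010-01-21
Reference: 2038-10-25
Year difference: 2038 - 2010 = 28
Has birthday (01-21) occurred by 10-25? Yes
Age in full years: 28

28


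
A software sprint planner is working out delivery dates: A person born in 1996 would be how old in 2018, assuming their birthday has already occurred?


Birth year: 1996
Current year: 2018
Age = current year - birth year
Age = 2018 - 1996 = 22

22


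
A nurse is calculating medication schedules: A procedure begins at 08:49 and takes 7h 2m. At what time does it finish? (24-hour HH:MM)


Start time: 08:49
Adding: 7 hours 2 minutes
Minutes: 49 + 2 = 51
Hours: 8 + 7 + 0 = 15
Result: 15:51

15:51


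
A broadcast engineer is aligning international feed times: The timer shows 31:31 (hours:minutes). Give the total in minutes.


Hours: 31
Minutes: 31
Convert hours to minutes: 31 x 60 = 1860
Add remaining minutes: 1860 + 31 = 1891

1891


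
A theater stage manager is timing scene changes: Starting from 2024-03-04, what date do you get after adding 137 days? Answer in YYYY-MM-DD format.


Start: 2024-03-04
Adding 137 days
Days remaining in March: 27
After March: 110 days still to add
April 2024: 30 days, 80 remaining
May 2024: 31 days, 49 remaining
June 2024: 30 days, 19 remaining
July 2024 has 31 days, need 19
Result: 2024-07-19

2024-07-19


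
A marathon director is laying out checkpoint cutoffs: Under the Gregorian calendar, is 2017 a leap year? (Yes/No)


Year: 2017
Divisible by 4? 2017 / 4 = 504.25 -> No
Not divisible by 4, so NOT a leap year

No


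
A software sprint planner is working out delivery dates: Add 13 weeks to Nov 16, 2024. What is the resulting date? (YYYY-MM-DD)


Start: 2024-11-16
Weeks to add: 13
Convert to days: 13 x 7 = 91 days
Add 91 days to 2024-11-16
Result: 2025-02-15

2025-02-15


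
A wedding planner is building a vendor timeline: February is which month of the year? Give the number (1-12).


Calendar month order:
1. January
2. February <--
3. March
February is month number 2

2


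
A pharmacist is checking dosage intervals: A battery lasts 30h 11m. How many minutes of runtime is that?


Hours: 30
Extra minutes: 11
Minutes per hour: 60
Hours to minutes: 30 x 60 = 1800
Total: 1800 + 11 = 1811

1811


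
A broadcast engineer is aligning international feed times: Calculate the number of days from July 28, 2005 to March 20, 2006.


Start date: 2005-07-28
End date: 2006-03-20
Jul 2005: +4 days
Aug 2005: +31 days
Sep 2005: +30 days
... (6 more months)
Total: 235 days

235


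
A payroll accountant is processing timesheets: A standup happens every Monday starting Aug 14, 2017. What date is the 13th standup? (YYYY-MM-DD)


First occurrence: 2017-08-14 (occurrence 1)
Each occurrence is 7 days after the previous.
Occurrence 13 is 12 weeks after the first.
12 weeks = 84 days
2017-08-14 + 84 days = 2017-11-06

2017-11-06


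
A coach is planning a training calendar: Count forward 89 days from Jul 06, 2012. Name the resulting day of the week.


Start: 2012-07-06 (Friday)
Step 1 - find target date: add 89 days
  2012-07-06 + 89 days = 2012-10-03
Step 2 - day of week:
  89 mod 7 = 5
  Friday + 5 days -> Wednesday
Result: Wednesday (2012-10-03)

Wednesday


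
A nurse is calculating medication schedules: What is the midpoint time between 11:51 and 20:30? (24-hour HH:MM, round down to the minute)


Start time: 11:51 = 711 minutes from midnight
End time: 20:30 = 1230 minutes from midnight
Sum: 711 + 1230 = 1941
Midpoint: 1941 / 2 = 970 minutes
Convert: 970 / 60 = 16 hours, 10 minutes
Result: 16:10

16:10


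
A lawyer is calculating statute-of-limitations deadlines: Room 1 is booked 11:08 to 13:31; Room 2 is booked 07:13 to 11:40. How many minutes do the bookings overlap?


Interval A: [668, 811] minutes from midnight
Interval B: [433, 700] minutes from midnight
Overlap start = max(668, 433) = 668
Overlap end = min(811, 700) = 700
Overlap = 700 - 668 = 32 minutes

32


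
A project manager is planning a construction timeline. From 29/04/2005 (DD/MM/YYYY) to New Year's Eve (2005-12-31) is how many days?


Start: April 29, 2005
End: December 31, 2005
Days left in April: 1
May: 31
June: 30
July: 31
August: 31
... plus remaining months
Sum of remaining months: 245
Total: 1 + 245 = 246

246


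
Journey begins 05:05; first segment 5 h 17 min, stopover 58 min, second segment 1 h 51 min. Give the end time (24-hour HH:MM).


Depart: 05:05
Leg 1: +317 min -> 10:22
Layover: +58 min -> 11:20
Leg 2: +111 min -> 13:11
Total travel: 486 minutes = 8h 6m
Arrival: 13:11

13:11


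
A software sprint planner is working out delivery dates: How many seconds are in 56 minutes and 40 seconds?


Minutes: 56
Seconds: 40
Convert minutes to seconds: 56 x 60 = 3360
Add remaining seconds: 3360 + 40 = 3400

3400


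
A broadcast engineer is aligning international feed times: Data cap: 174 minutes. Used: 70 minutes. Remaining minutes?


Total budget: 174 minutes
Time used: 70 minutes
Remaining: 174 - 70 = 104 minutes
Percent used: 40.2%
Percent remaining: 59.8%

104


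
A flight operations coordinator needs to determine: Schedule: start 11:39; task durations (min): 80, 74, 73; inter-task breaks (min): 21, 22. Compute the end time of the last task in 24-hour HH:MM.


Start: 11:39 = 699 min from midnight
  after task 1 (80 min): 12:59
  after break (21 min): 13:20
  after task 2 (74 min): 14:34
  after break (22 min): 14:56
  after task 3 (73 min): 16:09
Total elapsed: 270 minutes
End time: 16:09

16:09


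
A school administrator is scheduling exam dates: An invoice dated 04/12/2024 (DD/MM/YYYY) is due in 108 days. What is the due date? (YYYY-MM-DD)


Start: 2024-12-04
Adding 108 days
Days remaining in December: 27
After December: 81 days still to add
January 2025: 31 days, 50 remaining
February 2025: 28 days, 22 remaining
March 2025 has 31 days, need 22
Result: 2025-03-22

2025-03-22


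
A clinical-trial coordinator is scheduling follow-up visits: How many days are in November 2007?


Month: November
Year: 2007
November is a 30-day month
Total: 30 days

30


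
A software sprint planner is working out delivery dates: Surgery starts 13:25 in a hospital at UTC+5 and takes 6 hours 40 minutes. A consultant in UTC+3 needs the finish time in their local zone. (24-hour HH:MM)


Start: 13:25 in UTC+5
Step 1 - add duration:
  minutes: 25 + 40 = 65 (carry 1h)
  hours: 13 + 6 + 1 = 20
  end in UTC+5: 20:05
Step 2 - convert UTC+5 -> UTC+3:
  offset difference: 3 - (5) = -2 hours
  20 + (-2) = 18 -> mod 24 = 18
Result: 18:05 in UTC+3

18:05


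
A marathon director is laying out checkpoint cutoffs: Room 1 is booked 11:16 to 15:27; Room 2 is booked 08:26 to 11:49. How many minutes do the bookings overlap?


Interval A: [676, 927] minutes from midnight
Interval B: [506, 709] minutes from midnight
Overlap start = max(676, 506) = 676
Overlap end = min(927, 709) = 709
Overlap = 709 - 676 = 33 minutes

33


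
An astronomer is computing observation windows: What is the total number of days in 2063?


Year: 2063
Check leap year rules:
Divisible by 4? No
2063 is not a leap year
Days: 365

365


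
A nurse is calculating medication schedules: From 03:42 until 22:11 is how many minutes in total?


Start time: 03:42 = 222 minutes from midnight
End time: 22:11 = 1331 minutes from midnight
Difference: 1331 - 222 = 1109 minutes
That is 18 hours and 29 minutes

1109


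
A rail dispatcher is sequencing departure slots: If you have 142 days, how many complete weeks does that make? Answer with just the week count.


Total days: 142
Days per week: 7
Division: 142 / 7 = 20 remainder 2
Complete weeks: 20
Remaining days: 2

20


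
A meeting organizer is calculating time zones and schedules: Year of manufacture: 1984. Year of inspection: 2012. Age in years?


Birth year: 1984
Current year: 2012
Age = current year - birth year
Age = 2012 - 1984 = 28

28


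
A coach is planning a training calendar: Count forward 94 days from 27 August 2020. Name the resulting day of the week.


Start: 2020-08-27 (Thursday)
Step 1 - find target date: add 94 days
  2020-08-27 + 94 days = 2020-11-29
Step 2 - day of week:
  94 mod 7 = 3
  Thursday + 3 days -> Sunday
Result: Sunday (2020-11-29)

Sunday


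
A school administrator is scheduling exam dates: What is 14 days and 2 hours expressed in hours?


Days: 14
Extra hours: 2
Hours per day: 24
Days to hours: 14 x 24 = 336
Total: 336 + 2 = 338

338


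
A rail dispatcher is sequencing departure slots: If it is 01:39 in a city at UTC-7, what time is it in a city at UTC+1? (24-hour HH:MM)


Local time: 01:39 at UTC-7 (offset -7h)
Target zone: UTC+1 (offset 1h)
Difference: 1 - (-7) = 8 hours
Calculation: 1 + (8) = 9
Result: 09:39

09:39


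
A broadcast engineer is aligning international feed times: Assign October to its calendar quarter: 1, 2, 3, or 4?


Month: October (month 10)
Q1: January-March (months 1-3)
Q2: April-June (months 4-6)
Q3: July-September (months 7-9)
Q4: October-December (months 10-12)
Month 10 falls in Q4

4


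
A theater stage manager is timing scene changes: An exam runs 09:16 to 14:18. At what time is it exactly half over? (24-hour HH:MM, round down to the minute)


Start time: 09:16 = 556 minutes from midnight
End time: 14:18 = 858 minutes from midnight
Sum: 556 + 858 = 1414
Midpoint: 1414 / 2 = 707 minutes
Convert: 707 / 60 = 11 hours, 47 minutes
Result: 11:47

11:47


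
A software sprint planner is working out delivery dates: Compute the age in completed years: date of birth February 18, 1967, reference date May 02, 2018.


Birth: 1967-02-18
Reference: 2018-05-02
Year difference: 2018 - 1967 = 51
Has birthday (02-18) occurred by 05-02? Yes
Age in full years: 51

51


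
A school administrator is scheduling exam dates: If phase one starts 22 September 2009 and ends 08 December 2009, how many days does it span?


Start date: 2009-09-22
End date: 2009-12-08
Sep 2009: +9 days
Oct 2009: +31 days
Nov 2009: +30 days
Dec 2009: +7 days
Total: 77 days

77


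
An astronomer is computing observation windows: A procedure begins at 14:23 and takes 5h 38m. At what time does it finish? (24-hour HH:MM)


Start time: 14:23
Adding: 5 hours 38 minutes
Minutes: 23 + 38 = 61
Minute overflow: 61 >= 60, so carry 1 hour, minutes = 1
Hours: 14 + 5 + 1 = 20
Result: 20:01

20:01


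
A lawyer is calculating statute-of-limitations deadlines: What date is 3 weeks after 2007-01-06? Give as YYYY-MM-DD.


Start: 2007-01-06
Weeks to add: 3
Convert to days: 3 x 7 = 21 days
Add 21 days to 2007-01-06
Result: 2007-01-27

2007-01-27


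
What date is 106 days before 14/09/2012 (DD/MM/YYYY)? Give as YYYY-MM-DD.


Start: 2012-09-14
Subtracting 106 days
Days already passed in September: 14
After going back through September: 92 more days to subtract
August 2012: 31 days, 61 remaining
July 2012: 31 days, 30 remaining
June 2012 has 30 days, need 30
Result: 2012-05-31

2012-05-31


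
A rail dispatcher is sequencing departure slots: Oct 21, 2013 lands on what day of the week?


Date: 2013-10-21
January 1, 2013 is a Tuesday
Day of year: 294
Offset from Jan 1: 293 days
293 mod 7 = 6
Result: Monday

Monday


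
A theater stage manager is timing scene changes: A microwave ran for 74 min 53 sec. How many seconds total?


Minutes: 74
Extra seconds: 53
Seconds per minute: 60
Minutes to seconds: 74 x 60 = 4440
Total: 4440 + 53 = 4493

4493


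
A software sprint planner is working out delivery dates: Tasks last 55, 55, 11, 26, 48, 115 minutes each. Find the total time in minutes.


Durations: 55, 55, 11, 26, 48, 115
Running sum: 55
+ 55 = 110
+ 11 = 121
+ 26 = 147
+ 48 = 195
+ 115 = 310
Total duration: 310 minutes
That is 5 hours and 10 minutes

310


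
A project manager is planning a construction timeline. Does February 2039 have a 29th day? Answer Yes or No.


Year: 2039
Divisible by 4? 2039 / 4 = 509.75 -> No
Not divisible by 4, so NOT a leap year

No


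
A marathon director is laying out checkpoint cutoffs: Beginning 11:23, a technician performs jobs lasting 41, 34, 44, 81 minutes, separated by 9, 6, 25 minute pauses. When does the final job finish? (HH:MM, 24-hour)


Start: 11:23 = 683 min from midnight
  after task 1 (41 min): 12:04
  after break (9 min): 12:13
  after task 2 (34 min): 12:47
  after break (6 min): 12:53
  after task 3 (44 min): 13:37
  after break (25 min): 14:02
  after task 4 (81 min): 15:23
Total elapsed: 240 minutes
End time: 15:23

15:23


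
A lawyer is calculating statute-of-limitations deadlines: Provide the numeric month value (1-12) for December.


Calendar month order:
11. November
12. December <--
December is month number 12

12


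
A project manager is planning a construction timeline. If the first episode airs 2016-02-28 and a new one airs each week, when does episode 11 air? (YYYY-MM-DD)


First occurrence: 2016-02-28 (occurrence 1)
Each occurrence is 7 days after the previous.
Occurrence 11 is 10 weeks after the first.
10 weeks = 70 days
2016-02-28 + 70 days = 2016-05-08

2016-05-08


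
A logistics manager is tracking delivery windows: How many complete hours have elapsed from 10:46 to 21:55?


Start: 10:46
End: 21:55
Hour difference: 21 - 10 = 11 hours
Minute difference: 55 - 46 = 9 minutes
Total minutes: 669
Complete hours: 669 / 60 = 11 (remainder 9)

11


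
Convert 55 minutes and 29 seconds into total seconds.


Minutes: 55
Seconds: 29
Convert minutes to seconds: 55 x 60 = 3300
Add remaining seconds: 3300 + 29 = 3329

3329


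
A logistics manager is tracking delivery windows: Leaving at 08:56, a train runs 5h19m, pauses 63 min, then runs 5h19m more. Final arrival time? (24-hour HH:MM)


Depart: 08:56
Leg 1: +319 min -> 14:15
Layover: +63 min -> 15:18
Leg 2: +319 min -> 20:37
Total travel: 701 minutes = 11h 41m
Arrival: 20:37

20:37


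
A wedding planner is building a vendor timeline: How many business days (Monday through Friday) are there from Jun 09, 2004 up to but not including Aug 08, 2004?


Start: 2004-06-09 (Wednesday)
End (exclusive): 2004-08-08 (Sunday)
Total calendar days: 60
Full weeks: 60 // 7 = 8 -> 40 weekdays
Remaining 4 days starting on Wednesday:
  Wed(w), Thu(w), Fri(w), Sat(-) -> 3 weekdays
Total business days: 40 + 3 = 43

43


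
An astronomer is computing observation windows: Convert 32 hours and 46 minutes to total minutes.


Hours: 32
Minutes: 46
Convert hours to minutes: 32 x 60 = 1920
Add remaining minutes: 1920 + 46 = 1966

1966


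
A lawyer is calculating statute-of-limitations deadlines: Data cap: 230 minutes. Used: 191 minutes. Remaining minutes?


Total budget: 230 minutes
Time used: 191 minutes
Remaining: 230 - 191 = 39 minutes
Percent used: 83.0%
Percent remaining: 17.0%

39


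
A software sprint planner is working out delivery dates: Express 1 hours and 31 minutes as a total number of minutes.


Hours: 1
Extra minutes: 31
Minutes per hour: 60
Hours to minutes: 1 x 60 = 60
Total: 60 + 31 = 91

91


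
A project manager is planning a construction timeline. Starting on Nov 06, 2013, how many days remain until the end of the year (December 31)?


Start: November 06, 2013
End: December 31, 2013
Days left in November: 24
December: 31
Sum of remaining months: 31
Total: 24 + 31 = 55

55


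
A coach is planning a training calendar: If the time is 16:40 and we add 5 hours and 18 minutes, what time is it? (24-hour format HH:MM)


Start time: 16:40
Adding: 5 hours 18 minutes
Minutes: 40 + 18 = 58
Hours: 16 + 5 + 0 = 21
Result: 21:58

21:58


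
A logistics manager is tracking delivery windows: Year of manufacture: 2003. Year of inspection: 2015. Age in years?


Birth year: 2003
Current year: 2015
Age = current year - birth year
Age = 2015 - 2003 = 12

12


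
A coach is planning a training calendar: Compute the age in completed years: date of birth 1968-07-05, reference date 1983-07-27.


Birth: 1968-07-05
Reference: 1983-07-27
Year difference: 1983 - 1968 = 15
Has birthday (07-05) occurred by 07-27? Yes
Age in full years: 15

15


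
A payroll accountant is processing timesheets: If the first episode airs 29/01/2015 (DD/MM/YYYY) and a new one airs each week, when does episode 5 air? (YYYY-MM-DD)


First occurrence: 2015-01-29 (occurrence 1)
Each occurrence is 7 days after the previous.
Occurrence 5 is 4 weeks after the first.
4 weeks = 28 days
2015-01-29 + 28 days = 2015-02-26

2015-02-26


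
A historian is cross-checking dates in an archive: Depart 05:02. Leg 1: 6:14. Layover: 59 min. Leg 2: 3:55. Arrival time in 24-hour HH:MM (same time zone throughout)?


Depart: 05:02
Leg 1: +374 min -> 11:16
Layover: +59 min -> 12:15
Leg 2: +235 min -> 16:10
Total travel: 668 minutes = 11h 8m
Arrival: 16:10

16:10


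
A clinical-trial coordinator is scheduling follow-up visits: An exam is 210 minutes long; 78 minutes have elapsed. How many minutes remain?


Total budget: 210 minutes
Time used: 78 minutes
Remaining: 210 - 78 = 132 minutes
Percent used: 37.1%
Percent remaining: 62.9%

132


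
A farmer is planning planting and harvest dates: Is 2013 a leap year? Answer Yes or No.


Year: 2013
Divisible by 4? 2013 / 4 = 503.25 -> No
Not divisible by 4, so NOT a leap year

No


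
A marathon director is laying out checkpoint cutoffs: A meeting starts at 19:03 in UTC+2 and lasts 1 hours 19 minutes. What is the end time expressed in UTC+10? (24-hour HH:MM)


Start: 19:03 in UTC+2
Step 1 - add duration:
  minutes: 3 + 19 = 22
  hours: 19 + 1 + 0 = 20
  end in UTC+2: 20:22
Step 2 - convert UTC+2 -> UTC+10:
  offset difference: 10 - (2) = 8 hours
  20 + (8) = 28 -> mod 24 = 4
Result: 04:22 in UTC+10

04:22


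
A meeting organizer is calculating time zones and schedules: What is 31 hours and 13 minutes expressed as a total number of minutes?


Hours: 31
Minutes: 13
Convert hours to minutes: 31 x 60 = 1860
Add remaining minutes: 1860 + 13 = 1873

1873


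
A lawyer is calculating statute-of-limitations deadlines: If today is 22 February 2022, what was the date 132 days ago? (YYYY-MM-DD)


Start: 2022-02-22
Subtracting 132 days
Days already passed in February: 22
After going back through February: 110 more days to subtract
January 2022: 31 days, 79 remaining
December 2021: 31 days, 48 remaining
November 2021: 30 days, 18 remaining
October 2021 has 31 days, need 18
Result: 2021-10-13

2021-10-13


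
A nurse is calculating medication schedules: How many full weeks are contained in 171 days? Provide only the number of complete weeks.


Total days: 171
Days per week: 7
Division: 171 / 7 = 24 remainder 3
Complete weeks: 24
Remaining days: 3

24


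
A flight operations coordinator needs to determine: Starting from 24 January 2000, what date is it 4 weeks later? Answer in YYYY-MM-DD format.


Start: 2000-01-24
Weeks to add: 4
Convert to days: 4 x 7 = 28 days
Add 28 days to 2000-01-24
Result: 2000-02-21

2000-02-21


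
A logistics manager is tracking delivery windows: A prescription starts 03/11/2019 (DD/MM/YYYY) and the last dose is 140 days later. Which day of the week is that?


Start: 2019-11-03 (Sunday)
Step 1 - find target date: add 140 days
  2019-11-03 + 140 days = 2020-03-22
Step 2 - day of week:
  140 mod 7 = 0
  Sunday + 0 days -> Sunday
Result: Sunday (2020-03-22)

Sunday


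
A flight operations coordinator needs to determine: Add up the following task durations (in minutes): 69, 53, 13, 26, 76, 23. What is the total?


Durations: 69, 53, 13, 26, 76, 23
Running sum: 69
+ 53 = 122
+ 13 = 135
+ 26 = 161
+ 76 = 237
+ 23 = 260
Total duration: 260 minutes
That is 4 hours and 20 minutes

260


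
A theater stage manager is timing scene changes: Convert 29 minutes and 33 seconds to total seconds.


Minutes: 29
Extra seconds: 33
Seconds per minute: 60
Minutes to seconds: 29 x 60 = 1740
Total: 1740 + 33 = 1773

1773


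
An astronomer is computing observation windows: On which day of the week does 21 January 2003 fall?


Date: 2003-01-21
January 1, 2003 is a Wednesday
Day of year: 21
Offset from Jan 1: 20 days
20 mod 7 = 6
Result: Tuesday

Tuesday


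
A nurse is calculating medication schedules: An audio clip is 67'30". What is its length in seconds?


Minutes: 67
Seconds: 30
Convert minutes to seconds: 67 x 60 = 4020
Add remaining seconds: 4020 + 30 = 4050

4050


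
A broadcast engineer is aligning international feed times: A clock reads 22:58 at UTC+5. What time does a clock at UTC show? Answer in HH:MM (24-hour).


Local time: 22:58 at UTC+5 (offset 5h)
Target zone: UTC (offset 0h)
Difference: 0 - (5) = -5 hours
Calculation: 22 + (-5) = 17
Result: 17:58

17:58


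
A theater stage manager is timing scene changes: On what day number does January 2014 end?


Month: January
Year: 2014
January is a 31-day month
Total: 31 days

31


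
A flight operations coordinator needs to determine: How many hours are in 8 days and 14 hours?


Days: 8
Extra hours: 14
Hours per day: 24
Days to hours: 8 x 24 = 192
Total: 192 + 14 = 206

206


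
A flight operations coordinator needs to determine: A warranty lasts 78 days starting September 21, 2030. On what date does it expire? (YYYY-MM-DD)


Start: 2030-09-21
Adding 78 days
Days remaining in September: 9
After September: 69 days still to add
October 2030: 31 days, 38 remaining
November 2030: 30 days, 8 remaining
December 2030 has 31 days, need 8
Result: 2030-12-08

2030-12-08


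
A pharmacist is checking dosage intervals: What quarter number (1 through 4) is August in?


Month: August (month 8)
Q1: January-March (months 1-3)
Q2: April-June (months 4-6)
Q3: July-September (months 7-9)
Q4: October-December (months 10-12)
Month 8 falls in Q3

3


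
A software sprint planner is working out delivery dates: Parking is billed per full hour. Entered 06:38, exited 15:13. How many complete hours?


Start: 06:38
End: 15:13
Hour difference: 15 - 6 = 9 hours
Minute difference: 13 - 38 = -25 minutes
Total minutes: 515
Complete hours: 515 / 60 = 8 (remainder 35)

8


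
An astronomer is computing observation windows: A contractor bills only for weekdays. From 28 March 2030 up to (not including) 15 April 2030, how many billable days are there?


Start: 2030-03-28 (Thursday)
End (exclusive): 2030-04-15 (Monday)
Total calendar days: 18
Full weeks: 18 // 7 = 2 -> 10 weekdays
Remaining 4 days starting on Thursday:
  Thu(w), Fri(w), Sat(-), Sun(-) -> 2 weekdays
Total business days: 10 + 2 = 12

12
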